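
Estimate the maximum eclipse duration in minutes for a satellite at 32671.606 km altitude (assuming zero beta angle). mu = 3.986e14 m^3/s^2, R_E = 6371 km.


r = 39042.6060 km
T = 1279.5821 min
Eclipse fraction = arcsin(R_E/r)/pi = arcsin(6371.0000/39042.6060)/pi
= arcsin(0.1631807)/pi = 0.05217536
Eclipse duration = 0.05217536 * 1279.5821 = 66.7627 min

66.7627 minutes


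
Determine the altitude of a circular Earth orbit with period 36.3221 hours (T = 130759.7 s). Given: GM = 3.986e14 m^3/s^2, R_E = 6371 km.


T = 130759.7 s
r = (mu*T^2/(4*pi^2))^(1/3) = (3.986e14 * 130759.7^2 / (4*pi^2))^(1/3)
r = 5.5681184e+07 m = 55681.1842 km
alt = r - R_E = 55681.1842 - 6371 = 49310.1842 km

49310.1842 km


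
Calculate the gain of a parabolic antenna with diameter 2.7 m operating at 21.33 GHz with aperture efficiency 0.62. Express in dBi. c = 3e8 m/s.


lambda = c/f = 3e8 / 2.133e+10 = 0.0140647 m
G = eta*(pi*D/lambda)^2 = 0.62*(pi*2.7/0.0140647)^2
G = 225506.0328 (linear)
G = 10*log10(225506.0328) = 53.5316 dBi

53.5316 dBi


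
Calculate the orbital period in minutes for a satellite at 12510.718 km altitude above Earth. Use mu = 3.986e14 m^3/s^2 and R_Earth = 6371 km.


r = 18881.7180 km = 1.8881718e+07 m
T = 2*pi*sqrt(r^3/mu) = 2*pi*sqrt(6.7316964e+21 / 3.986e14)
T = 25821.0252 s = 430.3504 min

430.3504 minutes


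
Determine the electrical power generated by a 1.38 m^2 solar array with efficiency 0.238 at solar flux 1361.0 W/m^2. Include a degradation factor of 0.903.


P = area * eta * S * degradation
P = 1.38 * 0.238 * 1361.0 * 0.903
P = 403.6472 W

403.6472 W


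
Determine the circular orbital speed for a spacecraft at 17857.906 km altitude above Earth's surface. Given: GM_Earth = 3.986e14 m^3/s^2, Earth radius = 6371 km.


r = R_E + alt = 6371.0 + 17857.906 = 24228.9060 km = 2.4228906e+07 m
v = sqrt(mu/r) = sqrt(3.986e14 / 2.4228906e+07) = 4056.0355 m/s = 4.0560 km/s

4.0560 km/s


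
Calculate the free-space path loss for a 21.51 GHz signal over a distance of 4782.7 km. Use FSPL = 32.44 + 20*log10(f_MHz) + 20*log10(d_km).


f = 21.51 GHz = 21510.0000 MHz
d = 4782.7 km
FSPL = 32.44 + 20*log10(21510.0000) + 20*log10(4782.7)
FSPL = 32.44 + 86.6528 + 73.5935
FSPL = 192.6863 dB

192.6863 dB


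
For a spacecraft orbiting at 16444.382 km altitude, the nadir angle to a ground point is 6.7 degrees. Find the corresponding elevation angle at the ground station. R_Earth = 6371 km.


r = R_E + alt = 22815.3820 km
Law of sines in the satellite / Earth-center / ground-point triangle:
  sin(nadir)/R_E = sin(90 + el)/r  =>  cos(el) = (r/R_E)*sin(nadir)
cos(el) = (22815.3820 / 6371.0000) * sin(6.7 deg) = 0.4178131
el = arccos(0.4178131) = 65.3034 deg
(Earth-central angle = 90 - nadir - el = 17.9966 deg)

65.3034 degrees


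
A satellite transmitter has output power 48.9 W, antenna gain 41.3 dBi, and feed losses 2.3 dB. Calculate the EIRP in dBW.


Pt = 48.9 W = 16.8931 dBW
EIRP = Pt_dBW + Gt - losses = 16.8931 + 41.3 - 2.3 = 55.8931 dBW

55.8931 dBW


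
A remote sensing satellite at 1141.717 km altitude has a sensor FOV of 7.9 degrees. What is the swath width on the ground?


FOV = 7.9 deg = 0.137881 rad
swath = 2 * alt * tan(FOV/2) = 2 * 1141.717 * tan(0.06894051)
swath = 2 * 1141.717 * 0.06904993
swath = 157.6710 km

157.6710 km


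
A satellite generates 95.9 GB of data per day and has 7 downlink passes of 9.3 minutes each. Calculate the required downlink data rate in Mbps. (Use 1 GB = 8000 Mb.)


total contact time = 7 * 9.3 * 60 = 3906.0000 s
data = 95.9 GB = 767200.0000 Mb
rate = 767200.0000 / 3906.0000 = 196.4158 Mbps

196.4158 Mbps


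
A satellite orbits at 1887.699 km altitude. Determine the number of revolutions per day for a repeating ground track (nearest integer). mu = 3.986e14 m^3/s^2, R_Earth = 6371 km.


r = 8.258699e+06 m
T = 2*pi*sqrt(r^3/mu) = 7469.2789 s = 124.4880 min
revs/day = 1440 / 124.4880 = 11.5674
Rounded: 12 revolutions per day

12 revolutions per day


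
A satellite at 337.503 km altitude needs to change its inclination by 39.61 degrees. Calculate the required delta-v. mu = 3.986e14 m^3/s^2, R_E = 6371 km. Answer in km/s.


r = 6708.5030 km = 6.708503e+06 m
V = sqrt(mu/r) = 7708.2508 m/s
di = 39.61 deg = 0.6913249 rad
dV = 2*V*sin(di/2) = 2*7708.2508*sin(0.3456625)
dV = 5223.4195 m/s = 5.2234 km/s

5.2234 km/s


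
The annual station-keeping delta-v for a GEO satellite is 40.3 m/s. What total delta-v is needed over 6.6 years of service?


dV = rate * years = 40.3 * 6.6
dV = 265.9800 m/s

265.9800 m/s


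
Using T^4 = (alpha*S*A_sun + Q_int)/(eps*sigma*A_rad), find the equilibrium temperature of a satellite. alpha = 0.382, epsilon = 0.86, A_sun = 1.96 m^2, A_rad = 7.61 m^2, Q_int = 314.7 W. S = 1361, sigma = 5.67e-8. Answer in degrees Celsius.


Numerator = alpha*S*A_sun + Q_int = 0.382*1361*1.96 + 314.7 = 1333.7079 W
Denominator = eps*sigma*A_rad = 0.86*5.67e-8*7.61 = 3.7107882e-07 W/K^4
T^4 = 3.5941365e+09 K^4
T = 244.8492 K = -28.3008 C

-28.3008 degrees Celsius


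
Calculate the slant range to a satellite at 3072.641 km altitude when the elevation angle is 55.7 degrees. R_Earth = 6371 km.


h = 3072.641 km, el = 55.7 deg
d = -R_E*sin(el) + sqrt((R_E*sin(el))^2 + 2*R_E*h + h^2)
d = -6371.0000*sin(0.9721484) + sqrt((6371.0000*0.8260983)^2 + 2*6371.0000*3072.641 + 3072.641^2)
d = 3471.4938 km

3471.4938 km


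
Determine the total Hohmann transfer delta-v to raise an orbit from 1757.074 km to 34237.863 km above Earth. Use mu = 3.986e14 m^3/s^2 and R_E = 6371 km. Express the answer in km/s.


r1 = 8128.0740 km = 8.128074e+06 m
r2 = 40608.8630 km = 4.0608863e+07 m
dv1 = sqrt(mu/r1)*(sqrt(2*r2/(r1+r2)) - 1) = 2037.2060 m/s
dv2 = sqrt(mu/r2)*(1 - sqrt(2*r1/(r1+r2))) = 1323.5704 m/s
total dv = |dv1| + |dv2| = 2037.2060 + 1323.5704 = 3360.7764 m/s = 3.3608 km/s

3.3608 km/s


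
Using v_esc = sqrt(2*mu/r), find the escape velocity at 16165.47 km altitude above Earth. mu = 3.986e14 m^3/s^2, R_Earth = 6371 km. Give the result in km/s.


r = 6371.0 + 16165.47 = 22536.4700 km = 2.253647e+07 m
v_esc = sqrt(2*mu/r) = sqrt(2*3.986e14 / 2.253647e+07)
v_esc = 5947.5856 m/s = 5.9476 km/s

5.9476 km/s


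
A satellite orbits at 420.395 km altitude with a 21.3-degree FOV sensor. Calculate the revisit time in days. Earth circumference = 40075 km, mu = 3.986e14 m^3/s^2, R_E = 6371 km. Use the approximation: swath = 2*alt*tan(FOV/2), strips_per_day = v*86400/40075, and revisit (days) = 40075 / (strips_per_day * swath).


swath = 2*420.395*tan(0.1858776) = 158.1091 km
v = sqrt(mu/r) = 7661.0651 m/s = 7.6611 km/s
strips/day = v*86400/40075 = 7.6611*86400/40075 = 16.5169
coverage/day = strips * swath = 16.5169 * 158.1091 = 2611.4775 km
revisit = 40075 / 2611.4775 = 15.3457 days

15.3457 days


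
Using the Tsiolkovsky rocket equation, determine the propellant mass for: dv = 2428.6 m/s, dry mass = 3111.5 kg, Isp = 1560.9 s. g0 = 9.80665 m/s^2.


ve = Isp * g0 = 1560.9 * 9.80665 = 15307.199985 m/s
mass ratio = exp(dv/ve) = exp(2428.6/15307.199985) = 1.17193633
m_prop = m_dry * (mr - 1) = 3111.5 * (1.17193633 - 1)
m_prop = 534.9799 kg

534.9799 kg


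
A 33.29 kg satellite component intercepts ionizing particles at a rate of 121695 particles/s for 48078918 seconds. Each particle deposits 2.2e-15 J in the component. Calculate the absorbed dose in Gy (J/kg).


Total energy deposited = rate * time * E_per
  = 121695 * 48078918 * 2.2e-15 = 0.01287212 J
Dose = E_total / mass = 0.01287212 / 33.29
Dose = 3.8666629e-04 Gy

3.8667e-04 Gy


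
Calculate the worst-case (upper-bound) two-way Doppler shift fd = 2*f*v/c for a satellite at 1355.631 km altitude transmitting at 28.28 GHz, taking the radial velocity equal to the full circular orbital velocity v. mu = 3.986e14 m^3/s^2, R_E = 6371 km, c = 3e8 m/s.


r = 7.726631e+06 m
v = sqrt(mu/r) = 7182.4657 m/s (worst-case radial velocity)
f = 28.28 GHz = 2.828e+10 Hz
fd = 2*f*v/c = 2*2.828e+10*7182.4657/3.0e+08
fd = 1.3541342e+06 Hz

1.3541e+06 Hz


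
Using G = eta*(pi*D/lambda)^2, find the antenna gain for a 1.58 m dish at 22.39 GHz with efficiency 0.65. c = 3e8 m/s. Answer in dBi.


lambda = c/f = 3e8 / 2.239e+10 = 0.01339884 m
G = eta*(pi*D/lambda)^2 = 0.65*(pi*1.58/0.01339884)^2
G = 89205.7715 (linear)
G = 10*log10(89205.7715) = 49.5039 dBi

49.5039 dBi


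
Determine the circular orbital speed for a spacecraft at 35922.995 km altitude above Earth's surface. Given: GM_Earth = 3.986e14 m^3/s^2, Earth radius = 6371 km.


r = R_E + alt = 6371.0 + 35922.995 = 42293.9950 km = 4.2293995e+07 m
v = sqrt(mu/r) = sqrt(3.986e14 / 4.2293995e+07) = 3069.9358 m/s = 3.0699 km/s

3.0699 km/s


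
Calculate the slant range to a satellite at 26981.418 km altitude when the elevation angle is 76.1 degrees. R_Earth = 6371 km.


h = 26981.418 km, el = 76.1 deg
d = -R_E*sin(el) + sqrt((R_E*sin(el))^2 + 2*R_E*h + h^2)
d = -6371.0000*sin(1.3282) + sqrt((6371.0000*0.9707165)^2 + 2*6371.0000*26981.418 + 26981.418^2)
d = 27132.8488 km

27132.8488 km


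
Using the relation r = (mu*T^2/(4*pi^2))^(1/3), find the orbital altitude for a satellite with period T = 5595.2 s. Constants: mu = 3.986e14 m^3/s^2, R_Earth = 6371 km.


T = 5595.2 s
r = (mu*T^2/(4*pi^2))^(1/3) = (3.986e14 * 5595.2^2 / (4*pi^2))^(1/3)
r = 6.8119209e+06 m = 6811.9209 km
alt = r - R_E = 6811.9209 - 6371 = 440.9209 km

440.9209 km


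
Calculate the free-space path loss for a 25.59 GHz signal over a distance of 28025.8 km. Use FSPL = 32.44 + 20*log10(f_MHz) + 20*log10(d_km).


f = 25.59 GHz = 25590.0000 MHz
d = 28025.8 km
FSPL = 32.44 + 20*log10(25590.0000) + 20*log10(28025.8)
FSPL = 32.44 + 88.1614 + 88.9512
FSPL = 209.5526 dB

209.5526 dB


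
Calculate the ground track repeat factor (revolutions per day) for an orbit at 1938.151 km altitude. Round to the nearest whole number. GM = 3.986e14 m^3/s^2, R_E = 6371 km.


r = 8.309151e+06 m
T = 2*pi*sqrt(r^3/mu) = 7537.8276 s = 125.6305 min
revs/day = 1440 / 125.6305 = 11.4622
Rounded: 11 revolutions per day

11 revolutions per day


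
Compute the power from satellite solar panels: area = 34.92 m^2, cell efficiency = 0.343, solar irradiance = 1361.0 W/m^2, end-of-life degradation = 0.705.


P = area * eta * S * degradation
P = 34.92 * 0.343 * 1361.0 * 0.705
P = 11492.5287 W

11492.5287 W


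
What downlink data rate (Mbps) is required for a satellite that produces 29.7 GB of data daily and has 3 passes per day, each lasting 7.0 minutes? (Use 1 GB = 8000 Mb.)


total contact time = 3 * 7.0 * 60 = 1260.0000 s
data = 29.7 GB = 237600.0000 Mb
rate = 237600.0000 / 1260.0000 = 188.5714 Mbps

188.5714 Mbps


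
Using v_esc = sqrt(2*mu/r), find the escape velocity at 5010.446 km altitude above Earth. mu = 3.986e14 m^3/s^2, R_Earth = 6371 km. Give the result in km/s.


r = 6371.0 + 5010.446 = 11381.4460 km = 1.1381446e+07 m
v_esc = sqrt(2*mu/r) = sqrt(2*3.986e14 / 1.1381446e+07)
v_esc = 8369.2188 m/s = 8.3692 km/s

8.3692 km/s


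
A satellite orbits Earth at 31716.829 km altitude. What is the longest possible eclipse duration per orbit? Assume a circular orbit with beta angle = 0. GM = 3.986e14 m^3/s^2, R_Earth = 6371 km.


r = 38087.8290 km
T = 1232.9325 min
Eclipse fraction = arcsin(R_E/r)/pi = arcsin(6371.0000/38087.8290)/pi
= arcsin(0.1672713)/pi = 0.05349557
Eclipse duration = 0.05349557 * 1232.9325 = 65.9564 min

65.9564 minutes


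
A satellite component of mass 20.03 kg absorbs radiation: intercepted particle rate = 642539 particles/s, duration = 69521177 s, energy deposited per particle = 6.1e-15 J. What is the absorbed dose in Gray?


Total energy deposited = rate * time * E_per
  = 642539 * 69521177 * 6.1e-15 = 0.2724874 J
Dose = E_total / mass = 0.2724874 / 20.03
Dose = 0.01360396 Gy

0.0136 Gy


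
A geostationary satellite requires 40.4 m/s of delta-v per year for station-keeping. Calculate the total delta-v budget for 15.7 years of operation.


dV = rate * years = 40.4 * 15.7
dV = 634.2800 m/s

634.2800 m/s


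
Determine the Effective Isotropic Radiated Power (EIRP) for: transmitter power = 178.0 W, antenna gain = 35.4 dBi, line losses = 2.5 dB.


Pt = 178.0 W = 22.5042 dBW
EIRP = Pt_dBW + Gt - losses = 22.5042 + 35.4 - 2.5 = 55.4042 dBW

55.4042 dBW


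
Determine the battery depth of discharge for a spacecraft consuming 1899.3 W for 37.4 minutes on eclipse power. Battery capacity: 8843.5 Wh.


E_used = P * t / 60 = 1899.3 * 37.4 / 60 = 1183.8970 Wh
DOD = E_used / E_total * 100 = 1183.8970 / 8843.5 * 100
DOD = 13.3872 %

13.3872 %


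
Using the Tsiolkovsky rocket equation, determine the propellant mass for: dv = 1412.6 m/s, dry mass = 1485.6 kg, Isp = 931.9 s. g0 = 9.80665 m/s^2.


ve = Isp * g0 = 931.9 * 9.80665 = 9138.817135 m/s
mass ratio = exp(dv/ve) = exp(1412.6/9138.817135) = 1.16715764
m_prop = m_dry * (mr - 1) = 1485.6 * (1.16715764 - 1)
m_prop = 248.3294 kg

248.3294 kg


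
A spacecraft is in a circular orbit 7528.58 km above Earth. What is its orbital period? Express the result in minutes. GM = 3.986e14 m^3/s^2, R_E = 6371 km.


r = 13899.5800 km = 1.389958e+07 m
T = 2*pi*sqrt(r^3/mu) = 2*pi*sqrt(2.6853756e+21 / 3.986e14)
T = 16308.4895 s = 271.8082 min

271.8082 minutes


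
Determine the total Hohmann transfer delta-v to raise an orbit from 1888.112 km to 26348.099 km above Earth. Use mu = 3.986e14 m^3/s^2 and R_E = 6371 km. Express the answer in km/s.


r1 = 8259.1120 km = 8.259112e+06 m
r2 = 32719.0990 km = 3.2719099e+07 m
dv1 = sqrt(mu/r1)*(sqrt(2*r2/(r1+r2)) - 1) = 1831.8462 m/s
dv2 = sqrt(mu/r2)*(1 - sqrt(2*r1/(r1+r2))) = 1274.3246 m/s
total dv = |dv1| + |dv2| = 1831.8462 + 1274.3246 = 3106.1708 m/s = 3.1062 km/s

3.1062 km/s


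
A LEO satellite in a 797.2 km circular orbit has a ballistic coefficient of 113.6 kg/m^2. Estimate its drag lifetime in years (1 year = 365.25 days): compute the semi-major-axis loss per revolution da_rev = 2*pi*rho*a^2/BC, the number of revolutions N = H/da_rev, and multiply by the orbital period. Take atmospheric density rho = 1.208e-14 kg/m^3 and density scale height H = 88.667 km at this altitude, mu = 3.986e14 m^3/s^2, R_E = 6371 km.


a = R_E + alt = 7168.2000 km = 7.1682e+06 m
da_rev = 2*pi*rho*a^2/BC = 2*pi*1.208e-14*(7.1682e+06)^2/113.6 = 0.0343311775 m per revolution
N = H/da_rev = 88667.0000 m / 0.0343311775 m = 2.5826962e+06 revolutions
P = 2*pi*sqrt(a^3/mu) = 6039.8533 s
lifetime = N*P = 2.5826962e+06 * 6039.8533 = 1.5599106e+10 s = 180545.2076 days
years = 180545.2076 / 365.25 = 494.3058 years

494.3058 years


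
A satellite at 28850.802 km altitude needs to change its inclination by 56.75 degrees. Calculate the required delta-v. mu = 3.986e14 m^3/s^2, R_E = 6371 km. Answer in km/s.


r = 35221.8020 km = 3.5221802e+07 m
V = sqrt(mu/r) = 3364.0532 m/s
di = 56.75 deg = 0.9904744 rad
dV = 2*V*sin(di/2) = 2*3364.0532*sin(0.4952372)
dV = 3197.4677 m/s = 3.1975 km/s

3.1975 km/s


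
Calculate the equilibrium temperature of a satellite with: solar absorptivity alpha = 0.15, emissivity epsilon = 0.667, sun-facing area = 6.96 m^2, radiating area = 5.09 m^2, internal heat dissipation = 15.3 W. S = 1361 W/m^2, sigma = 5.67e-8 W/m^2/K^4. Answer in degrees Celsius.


Numerator = alpha*S*A_sun + Q_int = 0.15*1361*6.96 + 15.3 = 1436.1840 W
Denominator = eps*sigma*A_rad = 0.667*5.67e-8*5.09 = 1.924982e-07 W/K^4
T^4 = 7.4607658e+09 K^4
T = 293.8975 K = 20.7475 C

20.7475 degrees Celsius


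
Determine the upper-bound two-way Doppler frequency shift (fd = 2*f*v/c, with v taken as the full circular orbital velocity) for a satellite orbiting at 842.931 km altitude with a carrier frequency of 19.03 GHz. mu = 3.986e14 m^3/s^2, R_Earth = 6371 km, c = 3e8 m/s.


r = 7.213931e+06 m
v = sqrt(mu/r) = 7433.3170 m/s (worst-case radial velocity)
f = 19.03 GHz = 1.903e+10 Hz
fd = 2*f*v/c = 2*1.903e+10*7433.3170/3.0e+08
fd = 943040.1525 Hz

943040.1525 Hz


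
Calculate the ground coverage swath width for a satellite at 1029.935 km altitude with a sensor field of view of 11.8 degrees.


FOV = 11.8 deg = 0.2059489 rad
swath = 2 * alt * tan(FOV/2) = 2 * 1029.935 * tan(0.1029744)
swath = 2 * 1029.935 * 0.1033399
swath = 212.8669 km

212.8669 km


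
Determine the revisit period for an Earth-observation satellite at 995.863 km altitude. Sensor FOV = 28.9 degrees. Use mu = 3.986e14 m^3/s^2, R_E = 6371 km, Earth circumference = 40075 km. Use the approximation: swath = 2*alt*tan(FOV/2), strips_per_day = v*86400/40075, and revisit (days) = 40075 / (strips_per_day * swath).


swath = 2*995.863*tan(0.2522001) = 513.2414 km
v = sqrt(mu/r) = 7355.7566 m/s = 7.3558 km/s
strips/day = v*86400/40075 = 7.3558*86400/40075 = 15.8587
coverage/day = strips * swath = 15.8587 * 513.2414 = 8139.3414 km
revisit = 40075 / 8139.3414 = 4.9236 days

4.9236 days


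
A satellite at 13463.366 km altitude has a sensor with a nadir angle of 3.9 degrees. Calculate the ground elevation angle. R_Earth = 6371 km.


r = R_E + alt = 19834.3660 km
Law of sines in the satellite / Earth-center / ground-point triangle:
  sin(nadir)/R_E = sin(90 + el)/r  =>  cos(el) = (r/R_E)*sin(nadir)
cos(el) = (19834.3660 / 6371.0000) * sin(3.9 deg) = 0.211747
el = arccos(0.211747) = 77.7752 deg
(Earth-central angle = 90 - nadir - el = 8.3248 deg)

77.7752 degrees


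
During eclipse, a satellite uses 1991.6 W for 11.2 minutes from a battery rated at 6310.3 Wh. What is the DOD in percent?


E_used = P * t / 60 = 1991.6 * 11.2 / 60 = 371.7653 Wh
DOD = E_used / E_total * 100 = 371.7653 / 6310.3 * 100
DOD = 5.8914 %

5.8914 %


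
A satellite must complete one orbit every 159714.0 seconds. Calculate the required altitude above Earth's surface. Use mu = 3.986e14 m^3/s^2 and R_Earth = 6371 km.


T = 159714.0 s
r = (mu*T^2/(4*pi^2))^(1/3) = (3.986e14 * 159714.0^2 / (4*pi^2))^(1/3)
r = 6.362403e+07 m = 63624.0304 km
alt = r - R_E = 63624.0304 - 6371 = 57253.0304 km

57253.0304 km


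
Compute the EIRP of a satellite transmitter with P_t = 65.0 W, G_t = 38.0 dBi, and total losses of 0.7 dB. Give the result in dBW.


Pt = 65.0 W = 18.1291 dBW
EIRP = Pt_dBW + Gt - losses = 18.1291 + 38.0 - 0.7 = 55.4291 dBW

55.4291 dBW


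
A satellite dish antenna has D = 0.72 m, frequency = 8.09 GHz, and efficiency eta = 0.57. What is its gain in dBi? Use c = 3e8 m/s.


lambda = c/f = 3e8 / 8.09e+09 = 0.03708282 m
G = eta*(pi*D/lambda)^2 = 0.57*(pi*0.72/0.03708282)^2
G = 2120.7727 (linear)
G = 10*log10(2120.7727) = 33.2649 dBi

33.2649 dBi


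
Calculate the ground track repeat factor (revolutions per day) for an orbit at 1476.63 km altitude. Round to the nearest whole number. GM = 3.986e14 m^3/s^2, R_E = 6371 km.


r = 7.84763e+06 m
T = 2*pi*sqrt(r^3/mu) = 6918.6124 s = 115.3102 min
revs/day = 1440 / 115.3102 = 12.4881
Rounded: 12 revolutions per day

12 revolutions per day


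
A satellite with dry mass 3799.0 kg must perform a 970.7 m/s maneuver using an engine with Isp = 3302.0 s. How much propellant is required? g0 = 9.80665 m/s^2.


ve = Isp * g0 = 3302.0 * 9.80665 = 32381.558300 m/s
mass ratio = exp(dv/ve) = exp(970.7/32381.558300) = 1.03043077
m_prop = m_dry * (mr - 1) = 3799.0 * (1.03043077 - 1)
m_prop = 115.6065 kg

115.6065 kg


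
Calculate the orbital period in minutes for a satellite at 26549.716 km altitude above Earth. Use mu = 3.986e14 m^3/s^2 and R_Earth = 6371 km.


r = 32920.7160 km = 3.2920716e+07 m
T = 2*pi*sqrt(r^3/mu) = 2*pi*sqrt(3.5678601e+22 / 3.986e14)
T = 59444.9724 s = 990.7495 min

990.7495 minutes


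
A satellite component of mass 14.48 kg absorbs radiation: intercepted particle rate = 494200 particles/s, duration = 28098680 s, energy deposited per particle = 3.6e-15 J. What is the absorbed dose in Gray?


Total energy deposited = rate * time * E_per
  = 494200 * 28098680 * 3.6e-15 = 0.04999092 J
Dose = E_total / mass = 0.04999092 / 14.48
Dose = 0.003452412 Gy

0.0035 Gy


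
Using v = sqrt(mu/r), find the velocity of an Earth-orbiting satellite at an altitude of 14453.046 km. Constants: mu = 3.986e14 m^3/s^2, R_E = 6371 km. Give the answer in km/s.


r = R_E + alt = 6371.0 + 14453.046 = 20824.0460 km = 2.0824046e+07 m
v = sqrt(mu/r) = sqrt(3.986e14 / 2.0824046e+07) = 4375.0809 m/s = 4.3751 km/s

4.3751 km/s


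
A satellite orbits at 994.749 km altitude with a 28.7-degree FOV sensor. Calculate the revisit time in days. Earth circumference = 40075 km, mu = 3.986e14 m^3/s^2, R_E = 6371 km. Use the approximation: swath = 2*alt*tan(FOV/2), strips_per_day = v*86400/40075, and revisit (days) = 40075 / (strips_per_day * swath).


swath = 2*994.749*tan(0.2504547) = 508.9661 km
v = sqrt(mu/r) = 7356.3128 m/s = 7.3563 km/s
strips/day = v*86400/40075 = 7.3563*86400/40075 = 15.8599
coverage/day = strips * swath = 15.8599 * 508.9661 = 8072.1500 km
revisit = 40075 / 8072.1500 = 4.9646 days

4.9646 days


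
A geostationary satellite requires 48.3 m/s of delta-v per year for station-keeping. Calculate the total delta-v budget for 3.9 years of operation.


dV = rate * years = 48.3 * 3.9
dV = 188.3700 m/s

188.3700 m/s


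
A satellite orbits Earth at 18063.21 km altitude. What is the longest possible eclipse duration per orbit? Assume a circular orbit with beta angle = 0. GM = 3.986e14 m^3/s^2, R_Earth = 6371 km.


r = 24434.2100 km
T = 633.5158 min
Eclipse fraction = arcsin(R_E/r)/pi = arcsin(6371.0000/24434.2100)/pi
= arcsin(0.260741)/pi = 0.08396686
Eclipse duration = 0.08396686 * 633.5158 = 53.1943 min

53.1943 minutes


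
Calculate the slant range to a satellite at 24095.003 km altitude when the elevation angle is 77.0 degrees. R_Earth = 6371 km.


h = 24095.003 km, el = 77.0 deg
d = -R_E*sin(el) + sqrt((R_E*sin(el))^2 + 2*R_E*h + h^2)
d = -6371.0000*sin(1.3439) + sqrt((6371.0000*0.9743701)^2 + 2*6371.0000*24095.003 + 24095.003^2)
d = 24224.5637 km

24224.5637 km


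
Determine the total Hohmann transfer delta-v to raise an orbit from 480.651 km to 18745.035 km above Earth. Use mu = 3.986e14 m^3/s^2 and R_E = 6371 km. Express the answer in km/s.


r1 = 6851.6510 km = 6.851651e+06 m
r2 = 25116.0350 km = 2.5116035e+07 m
dv1 = sqrt(mu/r1)*(sqrt(2*r2/(r1+r2)) - 1) = 1933.7548 m/s
dv2 = sqrt(mu/r2)*(1 - sqrt(2*r1/(r1+r2))) = 1375.5040 m/s
total dv = |dv1| + |dv2| = 1933.7548 + 1375.5040 = 3309.2588 m/s = 3.3093 km/s

3.3093 km/s


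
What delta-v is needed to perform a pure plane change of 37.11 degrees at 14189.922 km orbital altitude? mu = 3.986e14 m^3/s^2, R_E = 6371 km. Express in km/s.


r = 20560.9220 km = 2.0560922e+07 m
V = sqrt(mu/r) = 4402.9865 m/s
di = 37.11 deg = 0.6476917 rad
dV = 2*V*sin(di/2) = 2*4402.9865*sin(0.3238458)
dV = 2802.1913 m/s = 2.8022 km/s

2.8022 km/s


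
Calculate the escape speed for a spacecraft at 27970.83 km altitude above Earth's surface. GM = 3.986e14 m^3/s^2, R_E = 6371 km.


r = 6371.0 + 27970.83 = 34341.8300 km = 3.434183e+07 m
v_esc = sqrt(2*mu/r) = sqrt(2*3.986e14 / 3.434183e+07)
v_esc = 4818.0569 m/s = 4.8181 km/s

4.8181 km/s


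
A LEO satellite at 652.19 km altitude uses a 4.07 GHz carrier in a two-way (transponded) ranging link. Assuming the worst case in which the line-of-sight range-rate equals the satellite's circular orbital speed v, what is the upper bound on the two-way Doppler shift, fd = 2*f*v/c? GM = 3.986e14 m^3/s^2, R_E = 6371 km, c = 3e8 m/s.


r = 7.02319e+06 m
v = sqrt(mu/r) = 7533.5806 m/s (worst-case radial velocity)
f = 4.07 GHz = 4.07e+09 Hz
fd = 2*f*v/c = 2*4.07e+09*7533.5806/3.0e+08
fd = 204411.1533 Hz

204411.1533 Hz


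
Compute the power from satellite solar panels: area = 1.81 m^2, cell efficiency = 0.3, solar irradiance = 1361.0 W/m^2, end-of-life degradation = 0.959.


P = area * eta * S * degradation
P = 1.81 * 0.3 * 1361.0 * 0.959
P = 708.7231 W

708.7231 W


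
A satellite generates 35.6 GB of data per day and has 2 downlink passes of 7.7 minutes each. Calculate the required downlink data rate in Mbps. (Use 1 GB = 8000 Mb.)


total contact time = 2 * 7.7 * 60 = 924.0000 s
data = 35.6 GB = 284800.0000 Mb
rate = 284800.0000 / 924.0000 = 308.2251 Mbps

308.2251 Mbps


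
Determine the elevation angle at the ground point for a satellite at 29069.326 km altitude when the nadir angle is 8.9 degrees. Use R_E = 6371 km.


r = R_E + alt = 35440.3260 km
Law of sines in the satellite / Earth-center / ground-point triangle:
  sin(nadir)/R_E = sin(90 + el)/r  =>  cos(el) = (r/R_E)*sin(nadir)
cos(el) = (35440.3260 / 6371.0000) * sin(8.9 deg) = 0.8606163
el = arccos(0.8606163) = 30.6141 deg
(Earth-central angle = 90 - nadir - el = 50.4859 deg)

30.6141 degrees


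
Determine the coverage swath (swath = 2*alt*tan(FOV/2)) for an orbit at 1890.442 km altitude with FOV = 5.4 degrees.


FOV = 5.4 deg = 0.09424778 rad
swath = 2 * alt * tan(FOV/2) = 2 * 1890.442 * tan(0.04712389)
swath = 2 * 1890.442 * 0.0471588
swath = 178.3020 km

178.3020 km


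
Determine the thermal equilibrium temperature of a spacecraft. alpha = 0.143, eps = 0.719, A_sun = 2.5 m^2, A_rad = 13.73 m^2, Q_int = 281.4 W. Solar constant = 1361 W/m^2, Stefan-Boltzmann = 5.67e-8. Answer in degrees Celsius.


Numerator = alpha*S*A_sun + Q_int = 0.143*1361*2.5 + 281.4 = 767.9575 W
Denominator = eps*sigma*A_rad = 0.719*5.67e-8*13.73 = 5.5973503e-07 W/K^4
T^4 = 1.3720019e+09 K^4
T = 192.4592 K = -80.6908 C

-80.6908 degrees Celsius


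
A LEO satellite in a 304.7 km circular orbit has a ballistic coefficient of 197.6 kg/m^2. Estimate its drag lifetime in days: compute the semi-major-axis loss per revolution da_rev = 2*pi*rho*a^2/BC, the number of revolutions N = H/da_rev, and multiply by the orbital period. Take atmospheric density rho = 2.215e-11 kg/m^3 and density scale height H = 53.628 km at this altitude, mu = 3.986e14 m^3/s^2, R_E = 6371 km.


a = R_E + alt = 6675.7000 km = 6.6757e+06 m
da_rev = 2*pi*rho*a^2/BC = 2*pi*2.215e-11*(6.6757e+06)^2/197.6 = 31.387757 m per revolution
N = H/da_rev = 53628.0000 m / 31.387757 m = 1708.5643 revolutions
P = 2*pi*sqrt(a^3/mu) = 5428.2075 s
lifetime = N*P = 1708.5643 * 5428.2075 = 9.2744413e+06 s = 107.3431 days

107.3431 days


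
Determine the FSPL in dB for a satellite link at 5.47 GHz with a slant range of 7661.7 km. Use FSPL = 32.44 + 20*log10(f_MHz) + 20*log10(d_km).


f = 5.47 GHz = 5470.0000 MHz
d = 7661.7 km
FSPL = 32.44 + 20*log10(5470.0000) + 20*log10(7661.7)
FSPL = 32.44 + 74.7597 + 77.6865
FSPL = 184.8862 dB

184.8862 dB


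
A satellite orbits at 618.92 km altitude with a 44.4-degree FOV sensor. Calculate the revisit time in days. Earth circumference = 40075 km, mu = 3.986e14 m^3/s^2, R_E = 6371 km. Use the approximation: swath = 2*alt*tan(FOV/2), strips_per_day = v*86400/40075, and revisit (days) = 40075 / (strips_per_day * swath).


swath = 2*618.92*tan(0.3874631) = 505.1531 km
v = sqrt(mu/r) = 7551.4881 m/s = 7.5515 km/s
strips/day = v*86400/40075 = 7.5515*86400/40075 = 16.2807
coverage/day = strips * swath = 16.2807 * 505.1531 = 8224.2408 km
revisit = 40075 / 8224.2408 = 4.8728 days

4.8728 days


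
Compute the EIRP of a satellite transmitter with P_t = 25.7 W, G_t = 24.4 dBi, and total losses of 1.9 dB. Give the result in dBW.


Pt = 25.7 W = 14.0993 dBW
EIRP = Pt_dBW + Gt - losses = 14.0993 + 24.4 - 1.9 = 36.5993 dBW

36.5993 dBW


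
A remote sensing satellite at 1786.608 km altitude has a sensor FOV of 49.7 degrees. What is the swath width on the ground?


FOV = 49.7 deg = 0.8674286 rad
swath = 2 * alt * tan(FOV/2) = 2 * 1786.608 * tan(0.4337143)
swath = 2 * 1786.608 * 0.4631243
swath = 1654.8431 km

1654.8431 km


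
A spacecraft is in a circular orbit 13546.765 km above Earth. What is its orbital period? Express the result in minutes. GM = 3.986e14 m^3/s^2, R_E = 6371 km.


r = 19917.7650 km = 1.9917765e+07 m
T = 2*pi*sqrt(r^3/mu) = 2*pi*sqrt(7.9017232e+21 / 3.986e14)
T = 27975.1309 s = 466.2522 min

466.2522 minutes


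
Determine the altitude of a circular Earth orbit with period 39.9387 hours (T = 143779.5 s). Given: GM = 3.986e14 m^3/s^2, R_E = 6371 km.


T = 143779.5 s
r = (mu*T^2/(4*pi^2))^(1/3) = (3.986e14 * 143779.5^2 / (4*pi^2))^(1/3)
r = 5.9318546e+07 m = 59318.5462 km
alt = r - R_E = 59318.5462 - 6371 = 52947.5462 km

52947.5462 km


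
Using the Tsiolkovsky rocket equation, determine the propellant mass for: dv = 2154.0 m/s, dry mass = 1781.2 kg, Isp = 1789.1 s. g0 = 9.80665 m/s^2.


ve = Isp * g0 = 1789.1 * 9.80665 = 17545.077515 m/s
mass ratio = exp(dv/ve) = exp(2154.0/17545.077515) = 1.13062376
m_prop = m_dry * (mr - 1) = 1781.2 * (1.13062376 - 1)
m_prop = 232.6670 kg

232.6670 kg


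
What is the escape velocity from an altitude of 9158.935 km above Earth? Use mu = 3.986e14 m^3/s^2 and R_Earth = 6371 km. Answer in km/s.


r = 6371.0 + 9158.935 = 15529.9350 km = 1.5529935e+07 m
v_esc = sqrt(2*mu/r) = sqrt(2*3.986e14 / 1.5529935e+07)
v_esc = 7164.7135 m/s = 7.1647 km/s

7.1647 km/s


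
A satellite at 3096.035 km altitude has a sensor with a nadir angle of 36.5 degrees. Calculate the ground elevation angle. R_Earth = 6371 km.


r = R_E + alt = 9467.0350 km
Law of sines in the satellite / Earth-center / ground-point triangle:
  sin(nadir)/R_E = sin(90 + el)/r  =>  cos(el) = (r/R_E)*sin(nadir)
cos(el) = (9467.0350 / 6371.0000) * sin(36.5 deg) = 0.8838814
el = arccos(0.8838814) = 27.8858 deg
(Earth-central angle = 90 - nadir - el = 25.6142 deg)

27.8858 degrees


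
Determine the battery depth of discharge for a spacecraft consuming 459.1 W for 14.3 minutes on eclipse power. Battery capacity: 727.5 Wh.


E_used = P * t / 60 = 459.1 * 14.3 / 60 = 109.4188 Wh
DOD = E_used / E_total * 100 = 109.4188 / 727.5 * 100
DOD = 15.0404 %

15.0404 %


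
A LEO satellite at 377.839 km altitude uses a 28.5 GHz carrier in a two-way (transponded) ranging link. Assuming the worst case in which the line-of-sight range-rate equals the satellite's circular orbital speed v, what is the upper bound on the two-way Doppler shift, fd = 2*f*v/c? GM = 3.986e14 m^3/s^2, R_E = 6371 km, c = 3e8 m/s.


r = 6.748839e+06 m
v = sqrt(mu/r) = 7685.1812 m/s (worst-case radial velocity)
f = 28.5 GHz = 2.85e+10 Hz
fd = 2*f*v/c = 2*2.85e+10*7685.1812/3.0e+08
fd = 1.4601844e+06 Hz

1.4602e+06 Hz


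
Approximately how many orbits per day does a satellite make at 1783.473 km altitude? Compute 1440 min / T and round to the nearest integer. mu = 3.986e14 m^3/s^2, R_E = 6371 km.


r = 8.154473e+06 m
T = 2*pi*sqrt(r^3/mu) = 7328.3309 s = 122.1388 min
revs/day = 1440 / 122.1388 = 11.7899
Rounded: 12 revolutions per day

12 revolutions per day


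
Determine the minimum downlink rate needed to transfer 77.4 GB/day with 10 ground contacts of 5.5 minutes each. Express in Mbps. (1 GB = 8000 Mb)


total contact time = 10 * 5.5 * 60 = 3300.0000 s
data = 77.4 GB = 619200.0000 Mb
rate = 619200.0000 / 3300.0000 = 187.6364 Mbps

187.6364 Mbps


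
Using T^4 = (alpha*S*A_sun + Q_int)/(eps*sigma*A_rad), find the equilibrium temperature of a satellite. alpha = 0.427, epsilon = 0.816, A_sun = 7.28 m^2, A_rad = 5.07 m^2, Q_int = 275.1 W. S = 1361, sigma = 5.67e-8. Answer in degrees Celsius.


Numerator = alpha*S*A_sun + Q_int = 0.427*1361*7.28 + 275.1 = 4505.8502 W
Denominator = eps*sigma*A_rad = 0.816*5.67e-8*5.07 = 2.345747e-07 W/K^4
T^4 = 1.9208594e+10 K^4
T = 372.2836 K = 99.1336 C

99.1336 degrees Celsius


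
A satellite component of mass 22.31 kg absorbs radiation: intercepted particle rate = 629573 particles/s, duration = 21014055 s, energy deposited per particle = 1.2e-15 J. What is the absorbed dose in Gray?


Total energy deposited = rate * time * E_per
  = 629573 * 21014055 * 1.2e-15 = 0.01587586 J
Dose = E_total / mass = 0.01587586 / 22.31
Dose = 7.1160278e-04 Gy

7.1160e-04 Gy


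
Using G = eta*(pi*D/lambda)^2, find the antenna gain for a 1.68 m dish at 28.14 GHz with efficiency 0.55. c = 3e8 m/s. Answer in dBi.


lambda = c/f = 3e8 / 2.814e+10 = 0.01066098 m
G = eta*(pi*D/lambda)^2 = 0.55*(pi*1.68/0.01066098)^2
G = 134799.0015 (linear)
G = 10*log10(134799.0015) = 51.2969 dBi

51.2969 dBi


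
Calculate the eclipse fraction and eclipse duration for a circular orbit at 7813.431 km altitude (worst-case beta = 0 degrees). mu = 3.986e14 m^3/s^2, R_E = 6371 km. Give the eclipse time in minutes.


r = 14184.4310 km
T = 280.2063 min
Eclipse fraction = arcsin(R_E/r)/pi = arcsin(6371.0000/14184.4310)/pi
= arcsin(0.4491544)/pi = 0.1482747
Eclipse duration = 0.1482747 * 280.2063 = 41.5475 min

41.5475 minutes


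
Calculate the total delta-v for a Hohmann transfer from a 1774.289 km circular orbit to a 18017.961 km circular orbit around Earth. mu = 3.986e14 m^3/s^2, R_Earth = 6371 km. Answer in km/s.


r1 = 8145.2890 km = 8.145289e+06 m
r2 = 24388.9610 km = 2.4388961e+07 m
dv1 = sqrt(mu/r1)*(sqrt(2*r2/(r1+r2)) - 1) = 1570.1316 m/s
dv2 = sqrt(mu/r2)*(1 - sqrt(2*r1/(r1+r2))) = 1182.0208 m/s
total dv = |dv1| + |dv2| = 1570.1316 + 1182.0208 = 2752.1524 m/s = 2.7522 km/s

2.7522 km/s


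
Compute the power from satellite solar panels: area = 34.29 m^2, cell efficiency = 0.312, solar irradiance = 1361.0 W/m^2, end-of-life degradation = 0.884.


P = area * eta * S * degradation
P = 34.29 * 0.312 * 1361.0 * 0.884
P = 12871.5981 W

12871.5981 W


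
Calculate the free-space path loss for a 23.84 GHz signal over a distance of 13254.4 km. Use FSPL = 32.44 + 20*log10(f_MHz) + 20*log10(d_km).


f = 23.84 GHz = 23840.0000 MHz
d = 13254.4 km
FSPL = 32.44 + 20*log10(23840.0000) + 20*log10(13254.4)
FSPL = 32.44 + 87.5461 + 82.4472
FSPL = 202.4333 dB

202.4333 dB


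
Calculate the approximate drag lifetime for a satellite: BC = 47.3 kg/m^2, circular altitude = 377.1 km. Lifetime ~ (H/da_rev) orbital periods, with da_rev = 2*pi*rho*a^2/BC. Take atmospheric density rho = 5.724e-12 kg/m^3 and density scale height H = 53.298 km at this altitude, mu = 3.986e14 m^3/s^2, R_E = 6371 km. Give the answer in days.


a = R_E + alt = 6748.1000 km = 6.7481e+06 m
da_rev = 2*pi*rho*a^2/BC = 2*pi*5.724e-12*(6.7481e+06)^2/47.3 = 34.624330 m per revolution
N = H/da_rev = 53298.0000 m / 34.624330 m = 1539.3222 revolutions
P = 2*pi*sqrt(a^3/mu) = 5516.7523 s
lifetime = N*P = 1539.3222 * 5516.7523 = 8.4920595e+06 s = 98.2877 days

98.2877 days


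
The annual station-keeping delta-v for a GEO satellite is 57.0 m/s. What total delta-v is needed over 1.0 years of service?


dV = rate * years = 57.0 * 1.0
dV = 57.0000 m/s

57.0000 m/s


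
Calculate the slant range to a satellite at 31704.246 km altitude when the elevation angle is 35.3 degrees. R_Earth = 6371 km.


h = 31704.246 km, el = 35.3 deg
d = -R_E*sin(el) + sqrt((R_E*sin(el))^2 + 2*R_E*h + h^2)
d = -6371.0000*sin(0.6161012) + sqrt((6371.0000*0.5778576)^2 + 2*6371.0000*31704.246 + 31704.246^2)
d = 34037.0108 km

34037.0108 km


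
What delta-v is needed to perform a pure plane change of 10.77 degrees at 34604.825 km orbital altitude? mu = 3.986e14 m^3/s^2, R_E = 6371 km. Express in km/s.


r = 40975.8250 km = 4.0975825e+07 m
V = sqrt(mu/r) = 3118.9240 m/s
di = 10.77 deg = 0.187972 rad
dV = 2*V*sin(di/2) = 2*3118.9240*sin(0.09398598)
dV = 585.4075 m/s = 0.5854075 km/s

0.5854 km/s


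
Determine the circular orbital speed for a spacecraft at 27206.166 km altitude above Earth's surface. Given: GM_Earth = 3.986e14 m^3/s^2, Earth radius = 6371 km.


r = R_E + alt = 6371.0 + 27206.166 = 33577.1660 km = 3.3577166e+07 m
v = sqrt(mu/r) = sqrt(3.986e14 / 3.3577166e+07) = 3445.4554 m/s = 3.4455 km/s

3.4455 km/s


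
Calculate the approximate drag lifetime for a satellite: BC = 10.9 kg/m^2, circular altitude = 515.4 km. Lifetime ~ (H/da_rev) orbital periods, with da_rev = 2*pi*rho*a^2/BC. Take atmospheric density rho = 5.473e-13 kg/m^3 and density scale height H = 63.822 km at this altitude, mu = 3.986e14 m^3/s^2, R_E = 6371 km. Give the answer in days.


a = R_E + alt = 6886.4000 km = 6.8864e+06 m
da_rev = 2*pi*rho*a^2/BC = 2*pi*5.473e-13*(6.8864e+06)^2/10.9 = 14.961093 m per revolution
N = H/da_rev = 63822.0000 m / 14.961093 m = 4265.8649 revolutions
P = 2*pi*sqrt(a^3/mu) = 5687.2142 s
lifetime = N*P = 4265.8649 * 5687.2142 = 2.4260888e+07 s = 280.7973 days

280.7973 days


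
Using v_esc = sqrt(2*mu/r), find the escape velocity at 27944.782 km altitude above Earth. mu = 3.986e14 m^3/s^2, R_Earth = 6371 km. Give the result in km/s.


r = 6371.0 + 27944.782 = 34315.7820 km = 3.4315782e+07 m
v_esc = sqrt(2*mu/r) = sqrt(2*3.986e14 / 3.4315782e+07)
v_esc = 4819.8852 m/s = 4.8199 km/s

4.8199 km/s


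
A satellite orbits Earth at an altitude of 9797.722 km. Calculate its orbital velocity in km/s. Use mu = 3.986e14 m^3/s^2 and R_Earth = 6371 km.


r = R_E + alt = 6371.0 + 9797.722 = 16168.7220 km = 1.6168722e+07 m
v = sqrt(mu/r) = sqrt(3.986e14 / 1.6168722e+07) = 4965.1320 m/s = 4.9651 km/s

4.9651 km/s


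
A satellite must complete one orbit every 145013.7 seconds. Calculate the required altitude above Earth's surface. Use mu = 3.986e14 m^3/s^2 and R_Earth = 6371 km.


T = 145013.7 s
r = (mu*T^2/(4*pi^2))^(1/3) = (3.986e14 * 145013.7^2 / (4*pi^2))^(1/3)
r = 5.9657522e+07 m = 59657.5218 km
alt = r - R_E = 59657.5218 - 6371 = 53286.5218 km

53286.5218 km


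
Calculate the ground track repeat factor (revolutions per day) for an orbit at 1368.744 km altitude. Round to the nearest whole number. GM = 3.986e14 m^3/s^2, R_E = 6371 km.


r = 7.739744e+06 m
T = 2*pi*sqrt(r^3/mu) = 6776.4325 s = 112.9405 min
revs/day = 1440 / 112.9405 = 12.7501
Rounded: 13 revolutions per day

13 revolutions per day


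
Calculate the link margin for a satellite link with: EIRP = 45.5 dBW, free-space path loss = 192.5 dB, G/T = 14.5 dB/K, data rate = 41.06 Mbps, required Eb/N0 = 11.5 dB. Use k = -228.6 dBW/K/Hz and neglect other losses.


C/N0 = EIRP - FSPL + G/T - k = 45.5 - 192.5 + 14.5 - (-228.6)
C/N0 = 96.1000 dB-Hz
R_b = 41.06 Mbps = 4.106e+07 bps -> 10*log10(R_b) = 76.1342 dB-Hz
Eb/N0 = C/N0 - 10*log10(R_b) = 96.1000 - 76.1342 = 19.9658 dB
Margin = Eb/N0 - Eb/N0_req = 19.9658 - 11.5 = 8.4658 dB (link closes)

8.4658 dB


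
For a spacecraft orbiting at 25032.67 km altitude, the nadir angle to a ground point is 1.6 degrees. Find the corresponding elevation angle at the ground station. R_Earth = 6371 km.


r = R_E + alt = 31403.6700 km
Law of sines in the satellite / Earth-center / ground-point triangle:
  sin(nadir)/R_E = sin(90 + el)/r  =>  cos(el) = (r/R_E)*sin(nadir)
cos(el) = (31403.6700 / 6371.0000) * sin(1.6 deg) = 0.1376302
el = arccos(0.1376302) = 82.0893 deg
(Earth-central angle = 90 - nadir - el = 6.3107 deg)

82.0893 degrees


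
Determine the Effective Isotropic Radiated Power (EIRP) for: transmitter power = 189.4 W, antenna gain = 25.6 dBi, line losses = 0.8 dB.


Pt = 189.4 W = 22.7738 dBW
EIRP = Pt_dBW + Gt - losses = 22.7738 + 25.6 - 0.8 = 47.5738 dBW

47.5738 dBW


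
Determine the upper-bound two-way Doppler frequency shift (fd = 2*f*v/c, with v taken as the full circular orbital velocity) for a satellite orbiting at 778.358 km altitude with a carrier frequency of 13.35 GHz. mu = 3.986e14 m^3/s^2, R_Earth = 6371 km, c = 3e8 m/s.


r = 7.149358e+06 m
v = sqrt(mu/r) = 7466.8104 m/s (worst-case radial velocity)
f = 13.35 GHz = 1.335e+10 Hz
fd = 2*f*v/c = 2*1.335e+10*7466.8104/3.0e+08
fd = 664546.1274 Hz

664546.1274 Hz


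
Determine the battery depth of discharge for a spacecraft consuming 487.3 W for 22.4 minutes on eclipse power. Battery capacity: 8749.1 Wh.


E_used = P * t / 60 = 487.3 * 22.4 / 60 = 181.9253 Wh
DOD = E_used / E_total * 100 = 181.9253 / 8749.1 * 100
DOD = 2.0794 %

2.0794 %


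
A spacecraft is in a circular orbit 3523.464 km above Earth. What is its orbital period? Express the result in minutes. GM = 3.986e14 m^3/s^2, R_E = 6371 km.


r = 9894.4640 km = 9.894464e+06 m
T = 2*pi*sqrt(r^3/mu) = 2*pi*sqrt(9.6867216e+20 / 3.986e14)
T = 9794.8915 s = 163.2482 min

163.2482 minutes


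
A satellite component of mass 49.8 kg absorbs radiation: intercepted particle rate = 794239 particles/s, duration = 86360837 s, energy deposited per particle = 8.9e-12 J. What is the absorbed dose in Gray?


Total energy deposited = rate * time * E_per
  = 794239 * 86360837 * 8.9e-12 = 610.4612 J
Dose = E_total / mass = 610.4612 / 49.8
Dose = 12.2583 Gy

12.2583 Gy
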